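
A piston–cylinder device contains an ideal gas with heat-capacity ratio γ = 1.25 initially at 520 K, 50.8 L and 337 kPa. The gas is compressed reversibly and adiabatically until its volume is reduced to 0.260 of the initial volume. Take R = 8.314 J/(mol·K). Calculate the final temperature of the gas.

728 K

Adiabatic: TV^(γ−1) = const ⇒ T₂ = 520×(3.85)^0.250 = 728 K; PV^γ = const ⇒ P₂ = 1820 kPa.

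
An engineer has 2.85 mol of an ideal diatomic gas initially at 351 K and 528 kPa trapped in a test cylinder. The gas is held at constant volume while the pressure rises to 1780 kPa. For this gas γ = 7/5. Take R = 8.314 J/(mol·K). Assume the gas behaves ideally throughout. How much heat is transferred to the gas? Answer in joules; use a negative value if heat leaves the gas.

49300 J

V₁ = nRT₁/P₁ = 2.85×8.314×351/528 = 15.8 L.
Isochoric: V stays 15.8 L; P/T = const ⇒ T₂ = 1180 K, P₂ = 1780 kPa.
W = 0 (no volume change).
ΔU = nCvΔT = 2.85×20.8×(1180−351) = 49300 J.
Q = ΔU = 49300 J.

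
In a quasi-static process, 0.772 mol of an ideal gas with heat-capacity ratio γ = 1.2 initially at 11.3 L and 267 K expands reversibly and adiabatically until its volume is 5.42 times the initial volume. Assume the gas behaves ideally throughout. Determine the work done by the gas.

P₁ = nRT₁/V₁ = 0.772×8.314×267/11.3 = 152 kPa.
Adiabatic: TV^(γ−1) = const ⇒ T₂ = 267×(0.185)^0.200 = 190 K; PV^γ = const ⇒ P₂ = 20.0 kPa.
ΔU = nCvΔT = 0.772×41.6×(190−267) = -2460 J.
Q = 0 for an adiabatic process, so W = −ΔU = 2460 J.

2460 J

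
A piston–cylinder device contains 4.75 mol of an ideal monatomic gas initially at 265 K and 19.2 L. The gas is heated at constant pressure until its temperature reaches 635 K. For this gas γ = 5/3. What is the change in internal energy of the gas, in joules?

21900 J

P₁ = nRT₁/V₁ = 4.75×8.314×265/19.2 = 545 kPa.
Isobaric: P stays 545 kPa; V/T = const ⇒ T₂ = 635 K, V₂ = 46.0 L.
For an ideal gas ΔU = nCvΔT with Cv = (3/2)R = 12.5 J/(mol·K).
ΔU = 4.75×12.5×(635−265) = 21900 J.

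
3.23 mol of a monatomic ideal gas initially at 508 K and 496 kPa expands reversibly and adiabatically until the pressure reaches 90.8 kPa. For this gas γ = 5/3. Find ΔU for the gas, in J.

-10100 J

V₁ = nRT₁/P₁ = 3.23×8.314×508/496 = 27.5 L.
Adiabatic: T₂/T₁ = (P₂/P₁)^((γ−1)/γ) ⇒ T₂ = 508×(0.183)^0.400 = 258 K; V₂ = 76.2 L.
For an ideal gas ΔU = nCvΔT with Cv = (3/2)R = 12.5 J/(mol·K).
ΔU = 3.23×12.5×(258−508) = -10100 J.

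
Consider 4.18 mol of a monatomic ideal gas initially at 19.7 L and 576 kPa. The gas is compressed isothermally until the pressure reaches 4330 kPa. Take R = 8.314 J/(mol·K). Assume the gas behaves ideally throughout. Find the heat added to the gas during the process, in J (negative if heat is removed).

-22900 J

T₁ = P₁V₁/(nR) = 576×19.7/(4.18×8.314) = 327 K.
Isothermal: T stays 327 K; PV = const ⇒ V₂ = 2.62 L, P₂ = 4330 kPa.
ΔU = 0 (ideal gas, T constant).
W = nRT ln(V₂/V₁) = 4.18×8.314×327×ln(0.133) = -22900 J.
Q = ΔU + W = -22900 J.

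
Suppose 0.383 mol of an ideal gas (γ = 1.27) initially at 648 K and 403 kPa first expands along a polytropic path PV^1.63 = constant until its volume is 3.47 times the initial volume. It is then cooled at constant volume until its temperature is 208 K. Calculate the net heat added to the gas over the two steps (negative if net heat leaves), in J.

-3410 J

V₁ = nRT₁/P₁ = 0.383×8.314×648/403 = 5.12 L.
Step 1 — Polytropic n=1.63: T₂ = T₁(V₁/V₂)^(n−1) = 648×(0.288)^0.63 = 296 K; P₂ = P₁(V₁/V₂)^n = 53.0 kPa.
W = (P₁V₁−P₂V₂)/(n−1) = (403×5.12−53.0×17.8)/0.63 = 1780 J.
ΔU = nCvΔT = 0.383×30.8×(296−648) = -4150 J.
Q = ΔU + W = -2370 J.
State after step 1: P = 53.0 kPa, V = 17.8 L, T = 296 K.
Step 2 — Isochoric: V stays 17.8 L; P/T = const ⇒ T₂ = 208 K, P₂ = 37.3 kPa.
W = 0 (no volume change).
ΔU = nCvΔT = 0.383×30.8×(208−296) = -1040 J.
Q = ΔU = -1040 J.
Net over both steps: W = 1780 J, Q = -3410 J, ΔU = -5190 J.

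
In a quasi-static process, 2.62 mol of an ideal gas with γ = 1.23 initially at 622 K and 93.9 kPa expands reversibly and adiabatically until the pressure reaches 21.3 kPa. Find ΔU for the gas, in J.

V₁ = nRT₁/P₁ = 2.62×8.314×622/93.9 = 144 L.
Adiabatic: T₂/T₁ = (P₂/P₁)^((γ−1)/γ) ⇒ T₂ = 622×(0.227)^0.187 = 471 K; V₂ = 482 L.
For an ideal gas ΔU = nCvΔT with Cv = R/(γ−1) = 36.1 J/(mol·K).
ΔU = 2.62×36.1×(471−622) = -14300 J.

-14300 J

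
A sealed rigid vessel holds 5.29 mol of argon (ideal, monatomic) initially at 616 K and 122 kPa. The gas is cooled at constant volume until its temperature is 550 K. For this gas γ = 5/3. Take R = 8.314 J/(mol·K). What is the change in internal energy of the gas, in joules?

V₁ = nRT₁/P₁ = 5.29×8.314×616/122 = 222 L.
Isochoric: V stays 222 L; P/T = const ⇒ T₂ = 550 K, P₂ = 109 kPa.
For an ideal gas ΔU = nCvΔT with Cv = (3/2)R = 12.5 J/(mol·K).
ΔU = 5.29×12.5×(550−616) = -4350 J.

-4350 J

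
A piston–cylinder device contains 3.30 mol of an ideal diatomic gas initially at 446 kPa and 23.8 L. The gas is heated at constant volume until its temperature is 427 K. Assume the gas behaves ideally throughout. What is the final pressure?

492 kPa

T₁ = P₁V₁/(nR) = 446×23.8/(3.30×8.314) = 387 K.
Isochoric: V stays 23.8 L; P/T = const ⇒ T₂ = 427 K, P₂ = 492 kPa.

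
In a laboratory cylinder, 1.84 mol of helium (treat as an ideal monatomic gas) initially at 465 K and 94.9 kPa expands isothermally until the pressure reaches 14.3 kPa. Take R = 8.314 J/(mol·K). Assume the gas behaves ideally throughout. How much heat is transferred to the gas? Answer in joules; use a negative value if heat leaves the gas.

V₁ = nRT₁/P₁ = 1.84×8.314×465/94.9 = 75.0 L.
Isothermal: T stays 465 K; PV = const ⇒ V₂ = 497 L, P₂ = 14.3 kPa.
ΔU = 0 (ideal gas, T constant).
W = nRT ln(V₂/V₁) = 1.84×8.314×465×ln(6.64) = 13500 J.
Q = ΔU + W = 13500 J.

13500 J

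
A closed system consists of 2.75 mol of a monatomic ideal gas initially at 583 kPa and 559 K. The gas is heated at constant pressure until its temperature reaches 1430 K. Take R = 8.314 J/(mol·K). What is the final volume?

56.1 L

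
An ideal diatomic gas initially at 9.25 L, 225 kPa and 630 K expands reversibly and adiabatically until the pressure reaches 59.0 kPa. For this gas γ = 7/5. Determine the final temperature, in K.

430 K

Adiabatic: T₂/T₁ = (P₂/P₁)^((γ−1)/γ) ⇒ T₂ = 630×(0.262)^0.286 = 430 K; V₂ = 24.1 L.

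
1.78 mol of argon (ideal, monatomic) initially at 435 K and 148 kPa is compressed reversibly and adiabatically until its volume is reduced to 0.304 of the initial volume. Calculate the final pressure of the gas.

V₁ = nRT₁/P₁ = 1.78×8.314×435/148 = 43.5 L.
Adiabatic: TV^(γ−1) = const ⇒ T₂ = 435×(3.29)^0.667 = 962 K; PV^γ = const ⇒ P₂ = 1080 kPa.

1080 kPa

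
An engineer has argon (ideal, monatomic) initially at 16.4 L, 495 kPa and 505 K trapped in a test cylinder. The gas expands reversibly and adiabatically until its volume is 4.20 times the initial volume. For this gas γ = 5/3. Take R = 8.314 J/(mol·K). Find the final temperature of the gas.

Adiabatic: TV^(γ−1) = const ⇒ T₂ = 505×(0.238)^0.667 = 194 K; PV^γ = const ⇒ P₂ = 45.3 kPa.

194 K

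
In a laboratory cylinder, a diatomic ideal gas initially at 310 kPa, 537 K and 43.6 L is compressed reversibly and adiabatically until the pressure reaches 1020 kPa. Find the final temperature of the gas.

755 K

Adiabatic: T₂/T₁ = (P₂/P₁)^((γ−1)/γ) ⇒ T₂ = 537×(3.29)^0.286 = 755 K; V₂ = 18.6 L.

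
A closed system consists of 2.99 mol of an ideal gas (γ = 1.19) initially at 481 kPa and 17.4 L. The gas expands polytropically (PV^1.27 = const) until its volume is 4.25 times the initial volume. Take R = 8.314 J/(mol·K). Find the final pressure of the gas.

76.6 kPa

T₁ = P₁V₁/(nR) = 481×17.4/(2.99×8.314) = 337 K.
Polytropic n=1.27: T₂ = T₁(V₁/V₂)^(n−1) = 337×(0.235)^0.27 = 228 K; P₂ = P₁(V₁/V₂)^n = 76.6 kPa.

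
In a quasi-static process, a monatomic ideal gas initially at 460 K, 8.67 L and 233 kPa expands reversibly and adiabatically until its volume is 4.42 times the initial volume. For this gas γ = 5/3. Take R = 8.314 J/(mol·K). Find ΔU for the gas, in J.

-1910 J

n = P₁V₁/(RT₁) = 233×8.67/(8.314×460) = 0.528 mol.
Adiabatic: TV^(γ−1) = const ⇒ T₂ = 460×(0.226)^0.667 = 171 K; PV^γ = const ⇒ P₂ = 19.6 kPa.
For an ideal gas ΔU = nCvΔT with Cv = (3/2)R = 12.5 J/(mol·K).
ΔU = 0.528×12.5×(171−460) = -1910 J.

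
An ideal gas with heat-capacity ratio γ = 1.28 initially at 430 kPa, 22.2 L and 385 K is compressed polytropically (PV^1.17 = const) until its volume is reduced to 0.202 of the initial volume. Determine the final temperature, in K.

505 K

Polytropic n=1.17: T₂ = T₁(V₁/V₂)^(n−1) = 385×(4.95)^0.17 = 505 K; P₂ = P₁(V₁/V₂)^n = 2790 kPa.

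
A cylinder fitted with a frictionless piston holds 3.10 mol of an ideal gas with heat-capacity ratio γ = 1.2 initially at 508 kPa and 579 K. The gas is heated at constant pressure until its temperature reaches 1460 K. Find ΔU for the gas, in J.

V₁ = nRT₁/P₁ = 3.10×8.314×579/508 = 29.4 L.
Isobaric: P stays 508 kPa; V/T = const ⇒ T₂ = 1460 K, V₂ = 74.1 L.
For an ideal gas ΔU = nCvΔT with Cv = R/(γ−1) = 41.6 J/(mol·K).
ΔU = 3.10×41.6×(1460−579) = 114000 J.

114000 J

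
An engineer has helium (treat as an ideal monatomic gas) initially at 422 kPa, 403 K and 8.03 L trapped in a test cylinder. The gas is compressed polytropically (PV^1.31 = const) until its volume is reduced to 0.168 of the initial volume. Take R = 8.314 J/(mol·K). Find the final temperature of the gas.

701 K

Polytropic n=1.31: T₂ = T₁(V₁/V₂)^(n−1) = 403×(5.95)^0.31 = 701 K; P₂ = P₁(V₁/V₂)^n = 4370 kPa.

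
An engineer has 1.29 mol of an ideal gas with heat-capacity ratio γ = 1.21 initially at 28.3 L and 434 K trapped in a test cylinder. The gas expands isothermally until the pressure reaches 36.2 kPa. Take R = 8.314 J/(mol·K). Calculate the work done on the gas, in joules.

-7050 J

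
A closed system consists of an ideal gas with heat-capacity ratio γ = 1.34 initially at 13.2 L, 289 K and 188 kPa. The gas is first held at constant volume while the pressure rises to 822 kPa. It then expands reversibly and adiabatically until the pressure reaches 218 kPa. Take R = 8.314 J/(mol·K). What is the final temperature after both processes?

n = P₁V₁/(RT₁) = 188×13.2/(8.314×289) = 1.03 mol.
Step 1 — Isochoric: V stays 13.2 L; P/T = const ⇒ T₂ = 1260 K, P₂ = 822 kPa.
W = 0 (no volume change).
ΔU = nCvΔT = 1.03×24.5×(1260−289) = 24600 J.
Q = ΔU = 24600 J.
State after step 1: P = 822 kPa, V = 13.2 L, T = 1260 K.
Step 2 — Adiabatic: T₂/T₁ = (P₂/P₁)^((γ−1)/γ) ⇒ T₂ = 1260×(0.265)^0.254 = 902 K; V₂ = 35.5 L.
ΔU = nCvΔT = 1.03×24.5×(902−1260) = -9120 J.
Q = 0 for an adiabatic process, so W = −ΔU = 9120 J.
Net over both steps: W = 9120 J, Q = 24600 J, ΔU = 15500 J.

902 K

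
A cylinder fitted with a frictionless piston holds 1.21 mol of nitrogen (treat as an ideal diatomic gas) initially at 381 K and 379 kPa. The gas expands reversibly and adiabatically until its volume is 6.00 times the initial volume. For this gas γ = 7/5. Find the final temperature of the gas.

V₁ = nRT₁/P₁ = 1.21×8.314×381/379 = 10.1 L.
Adiabatic: TV^(γ−1) = const ⇒ T₂ = 381×(0.167)^0.400 = 186 K; PV^γ = const ⇒ P₂ = 30.8 kPa.

186 K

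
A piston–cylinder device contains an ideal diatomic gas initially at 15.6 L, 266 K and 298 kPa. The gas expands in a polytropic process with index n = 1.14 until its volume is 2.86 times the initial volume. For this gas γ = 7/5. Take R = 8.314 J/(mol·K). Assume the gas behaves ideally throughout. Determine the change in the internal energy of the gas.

-1590 J

n = P₁V₁/(RT₁) = 298×15.6/(8.314×266) = 2.10 mol.
Polytropic n=1.14: T₂ = T₁(V₁/V₂)^(n−1) = 266×(0.350)^0.14 = 230 K; P₂ = P₁(V₁/V₂)^n = 89.9 kPa.
For an ideal gas ΔU = nCvΔT with Cv = (5/2)R = 20.8 J/(mol·K).
ΔU = 2.10×20.8×(230−266) = -1590 J.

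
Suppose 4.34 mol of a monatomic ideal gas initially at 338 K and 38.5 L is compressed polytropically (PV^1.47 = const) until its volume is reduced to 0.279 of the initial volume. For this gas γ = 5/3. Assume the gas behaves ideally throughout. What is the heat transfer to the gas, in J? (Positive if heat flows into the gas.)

P₁ = nRT₁/V₁ = 4.34×8.314×338/38.5 = 317 kPa.
Polytropic n=1.47: T₂ = T₁(V₁/V₂)^(n−1) = 338×(3.58)^0.47 = 616 K; P₂ = P₁(V₁/V₂)^n = 2070 kPa.
W = (P₁V₁−P₂V₂)/(n−1) = (317×38.5−2070×10.7)/0.47 = -21300 J.
ΔU = nCvΔT = 4.34×12.5×(616−338) = 15000 J.
Q = ΔU + W = -6290 J.

-6290 J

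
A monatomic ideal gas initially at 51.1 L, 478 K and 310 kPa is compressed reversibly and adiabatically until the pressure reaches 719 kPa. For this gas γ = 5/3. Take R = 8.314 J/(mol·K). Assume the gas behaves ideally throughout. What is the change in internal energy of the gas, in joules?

9510 J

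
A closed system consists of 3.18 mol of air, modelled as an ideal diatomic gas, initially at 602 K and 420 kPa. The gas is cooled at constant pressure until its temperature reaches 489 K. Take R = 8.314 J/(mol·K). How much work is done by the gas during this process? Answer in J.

-2990 J

V₁ = nRT₁/P₁ = 3.18×8.314×602/420 = 37.9 L.
Isobaric: P stays 420 kPa; V/T = const ⇒ T₂ = 489 K, V₂ = 30.8 L.
W = PΔV = 420×(30.8−37.9) kPa·L = -2990 J.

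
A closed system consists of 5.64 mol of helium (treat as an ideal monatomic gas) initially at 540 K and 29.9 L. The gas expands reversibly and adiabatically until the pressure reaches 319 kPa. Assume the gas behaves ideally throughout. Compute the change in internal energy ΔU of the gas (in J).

-12300 J

P₁ = nRT₁/V₁ = 5.64×8.314×540/29.9 = 847 kPa.
Adiabatic: T₂/T₁ = (P₂/P₁)^((γ−1)/γ) ⇒ T₂ = 540×(0.377)^0.400 = 365 K; V₂ = 53.7 L.
For an ideal gas ΔU = nCvΔT with Cv = (3/2)R = 12.5 J/(mol·K).
ΔU = 5.64×12.5×(365−540) = -12300 J.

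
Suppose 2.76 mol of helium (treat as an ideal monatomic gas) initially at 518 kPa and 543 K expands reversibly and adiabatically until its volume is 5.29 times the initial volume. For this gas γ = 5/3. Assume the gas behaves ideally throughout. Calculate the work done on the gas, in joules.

V₁ = nRT₁/P₁ = 2.76×8.314×543/518 = 24.1 L.
Adiabatic: TV^(γ−1) = const ⇒ T₂ = 543×(0.189)^0.667 = 179 K; PV^γ = const ⇒ P₂ = 32.3 kPa.
ΔU = nCvΔT = 2.76×12.5×(179−543) = -12500 J.
Q = 0 for an adiabatic process, so W = −ΔU = 12500 J.
Work done on the gas = −W_by = -12500 J.

-12500 J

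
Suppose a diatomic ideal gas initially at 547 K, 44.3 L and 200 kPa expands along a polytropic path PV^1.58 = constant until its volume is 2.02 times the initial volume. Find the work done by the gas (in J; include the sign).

5120 J

n = P₁V₁/(RT₁) = 200×44.3/(8.314×547) = 1.95 mol.
Polytropic n=1.58: T₂ = T₁(V₁/V₂)^(n−1) = 547×(0.495)^0.58 = 364 K; P₂ = P₁(V₁/V₂)^n = 65.9 kPa.
W = (P₁V₁−P₂V₂)/(n−1) = (200×44.3−65.9×89.5)/0.58 = 5120 J.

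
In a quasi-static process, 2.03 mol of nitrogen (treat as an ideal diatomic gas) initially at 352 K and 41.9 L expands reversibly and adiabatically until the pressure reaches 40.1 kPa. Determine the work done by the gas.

4500 J

P₁ = nRT₁/V₁ = 2.03×8.314×352/41.9 = 142 kPa.
Adiabatic: T₂/T₁ = (P₂/P₁)^((γ−1)/γ) ⇒ T₂ = 352×(0.283)^0.286 = 245 K; V₂ = 103 L.
ΔU = nCvΔT = 2.03×20.8×(245−352) = -4500 J.
Q = 0 for an adiabatic process, so W = −ΔU = 4500 J.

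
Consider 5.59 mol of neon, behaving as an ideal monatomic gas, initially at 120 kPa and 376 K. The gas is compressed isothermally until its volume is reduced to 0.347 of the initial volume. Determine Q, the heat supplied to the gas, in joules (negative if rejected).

-18500 J

V₁ = nRT₁/P₁ = 5.59×8.314×376/120 = 146 L.
Isothermal: T stays 376 K; PV = const ⇒ V₂ = 50.5 L, P₂ = 346 kPa.
ΔU = 0 (ideal gas, T constant).
W = nRT ln(V₂/V₁) = 5.59×8.314×376×ln(0.347) = -18500 J.
Q = ΔU + W = -18500 J.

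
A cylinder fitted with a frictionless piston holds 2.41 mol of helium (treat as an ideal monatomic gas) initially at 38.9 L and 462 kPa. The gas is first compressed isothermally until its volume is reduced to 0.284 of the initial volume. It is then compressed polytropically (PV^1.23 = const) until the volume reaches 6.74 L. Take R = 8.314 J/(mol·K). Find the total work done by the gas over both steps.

-32000 J

T₁ = P₁V₁/(nR) = 462×38.9/(2.41×8.314) = 897 K.
Step 1 — Isothermal: T stays 897 K; PV = const ⇒ V₂ = 11.0 L, P₂ = 1630 kPa.
ΔU = 0 (ideal gas, T constant).
W = nRT ln(V₂/V₁) = 2.41×8.314×897×ln(0.284) = -22600 J.
Q = ΔU + W = -22600 J.
State after step 1: P = 1630 kPa, V = 11.0 L, T = 897 K.
Step 2 — Polytropic n=1.23: T₂ = T₁(V₁/V₂)^(n−1) = 897×(1.64)^0.23 = 1000 K; P₂ = P₁(V₁/V₂)^n = 2990 kPa.
W = (P₁V₁−P₂V₂)/(n−1) = (1630×11.0−2990×6.74)/0.23 = -9410 J.
ΔU = nCvΔT = 2.41×12.5×(1000−897) = 3240 J.
Q = ΔU + W = -6160 J.
Net over both steps: W = -32000 J, Q = -28800 J, ΔU = 3240 J.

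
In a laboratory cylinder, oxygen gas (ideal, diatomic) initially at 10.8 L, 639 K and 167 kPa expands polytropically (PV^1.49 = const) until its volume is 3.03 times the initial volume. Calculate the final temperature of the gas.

371 K

Polytropic n=1.49: T₂ = T₁(V₁/V₂)^(n−1) = 639×(0.330)^0.49 = 371 K; P₂ = P₁(V₁/V₂)^n = 32.0 kPa.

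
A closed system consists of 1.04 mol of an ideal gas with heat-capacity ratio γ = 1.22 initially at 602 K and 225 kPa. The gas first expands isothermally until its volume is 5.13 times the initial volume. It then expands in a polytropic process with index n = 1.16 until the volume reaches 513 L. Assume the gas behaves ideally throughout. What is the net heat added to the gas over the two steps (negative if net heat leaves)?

10400 J

V₁ = nRT₁/P₁ = 1.04×8.314×602/225 = 23.1 L.
Step 1 — Isothermal: T stays 602 K; PV = const ⇒ V₂ = 119 L, P₂ = 43.9 kPa.
ΔU = 0 (ideal gas, T constant).
W = nRT ln(V₂/V₁) = 1.04×8.314×602×ln(5.13) = 8510 J.
Q = ΔU + W = 8510 J.
State after step 1: P = 43.9 kPa, V = 119 L, T = 602 K.
Step 2 — Polytropic n=1.16: T₂ = T₁(V₁/V₂)^(n−1) = 602×(0.231)^0.16 = 476 K; P₂ = P₁(V₁/V₂)^n = 8.03 kPa.
W = (P₁V₁−P₂V₂)/(n−1) = (43.9×119−8.03×513)/0.16 = 6790 J.
ΔU = nCvΔT = 1.04×37.8×(476−602) = -4940 J.
Q = ΔU + W = 1850 J.
Net over both steps: W = 15300 J, Q = 10400 J, ΔU = -4940 J.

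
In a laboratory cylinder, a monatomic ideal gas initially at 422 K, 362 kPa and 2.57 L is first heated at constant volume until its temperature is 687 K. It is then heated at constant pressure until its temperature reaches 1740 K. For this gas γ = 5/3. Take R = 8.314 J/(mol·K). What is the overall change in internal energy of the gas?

n = P₁V₁/(RT₁) = 362×2.57/(8.314×422) = 0.265 mol.
Step 1 — Isochoric: V stays 2.57 L; P/T = const ⇒ T₂ = 687 K, P₂ = 589 kPa.
W = 0 (no volume change).
ΔU = nCvΔT = 0.265×12.5×(687−422) = 876 J.
Q = ΔU = 876 J.
State after step 1: P = 589 kPa, V = 2.57 L, T = 687 K.
Step 2 — Isobaric: P stays 589 kPa; V/T = const ⇒ T₂ = 1740 K, V₂ = 6.51 L.
W = PΔV = 589×(6.51−2.57) kPa·L = 2320 J.
ΔU = nCvΔT = 0.265×12.5×(1740−687) = 3480 J.
Q = ΔU + W = nCpΔT = 5800 J.
Net over both steps: W = 2320 J, Q = 6680 J, ΔU = 4360 J.

4360 J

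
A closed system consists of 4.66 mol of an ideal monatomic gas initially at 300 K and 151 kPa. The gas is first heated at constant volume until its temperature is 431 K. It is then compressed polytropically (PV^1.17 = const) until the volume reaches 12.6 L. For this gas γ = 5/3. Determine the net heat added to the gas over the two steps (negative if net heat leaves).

V₁ = nRT₁/P₁ = 4.66×8.314×300/151 = 77.0 L.
Step 1 — Isochoric: V stays 77.0 L; P/T = const ⇒ T₂ = 431 K, P₂ = 217 kPa.
W = 0 (no volume change).
ΔU = nCvΔT = 4.66×12.5×(431−300) = 7610 J.
Q = ΔU = 7610 J.
State after step 1: P = 217 kPa, V = 77.0 L, T = 431 K.
Step 2 — Polytropic n=1.17: T₂ = T₁(V₁/V₂)^(n−1) = 431×(6.11)^0.17 = 586 K; P₂ = P₁(V₁/V₂)^n = 1800 kPa.
W = (P₁V₁−P₂V₂)/(n−1) = (217×77.0−1800×12.6)/0.17 = -35400 J.
ΔU = nCvΔT = 4.66×12.5×(586−431) = 9020 J.
Q = ΔU + W = -26400 J.
Net over both steps: W = -35400 J, Q = -18700 J, ΔU = 16600 J.

-18700 J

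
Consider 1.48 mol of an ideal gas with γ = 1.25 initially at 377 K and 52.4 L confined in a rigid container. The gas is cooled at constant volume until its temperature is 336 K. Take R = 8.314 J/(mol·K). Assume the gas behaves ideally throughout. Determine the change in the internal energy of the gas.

P₁ = nRT₁/V₁ = 1.48×8.314×377/52.4 = 88.5 kPa.
Isochoric: V stays 52.4 L; P/T = const ⇒ T₂ = 336 K, P₂ = 78.9 kPa.
For an ideal gas ΔU = nCvΔT with Cv = R/(γ−1) = 33.3 J/(mol·K).
ΔU = 1.48×33.3×(336−377) = -2020 J.

-2020 J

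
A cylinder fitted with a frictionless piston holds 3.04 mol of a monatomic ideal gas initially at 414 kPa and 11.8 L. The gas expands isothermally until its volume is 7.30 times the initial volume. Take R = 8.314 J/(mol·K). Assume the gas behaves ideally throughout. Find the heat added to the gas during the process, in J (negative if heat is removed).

9710 J

T₁ = P₁V₁/(nR) = 414×11.8/(3.04×8.314) = 193 K.
Isothermal: T stays 193 K; PV = const ⇒ V₂ = 86.1 L, P₂ = 56.7 kPa.
ΔU = 0 (ideal gas, T constant).
W = nRT ln(V₂/V₁) = 3.04×8.314×193×ln(7.30) = 9710 J.
Q = ΔU + W = 9710 J.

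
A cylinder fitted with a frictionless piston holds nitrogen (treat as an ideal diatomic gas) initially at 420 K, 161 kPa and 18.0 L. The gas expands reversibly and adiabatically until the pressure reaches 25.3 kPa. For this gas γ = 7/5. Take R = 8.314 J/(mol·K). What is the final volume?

Adiabatic: T₂/T₁ = (P₂/P₁)^((γ−1)/γ) ⇒ T₂ = 420×(0.157)^0.286 = 248 K; V₂ = 67.5 L.

67.5 L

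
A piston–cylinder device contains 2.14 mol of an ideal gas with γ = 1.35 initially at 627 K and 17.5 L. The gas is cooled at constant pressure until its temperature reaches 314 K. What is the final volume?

P₁ = nRT₁/V₁ = 2.14×8.314×627/17.5 = 637 kPa.
Isobaric: P stays 637 kPa; V/T = const ⇒ T₂ = 314 K, V₂ = 8.76 L.

8.76 L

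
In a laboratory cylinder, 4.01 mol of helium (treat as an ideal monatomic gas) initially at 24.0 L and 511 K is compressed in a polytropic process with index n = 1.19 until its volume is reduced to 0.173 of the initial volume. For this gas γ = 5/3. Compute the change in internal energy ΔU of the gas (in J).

10100 J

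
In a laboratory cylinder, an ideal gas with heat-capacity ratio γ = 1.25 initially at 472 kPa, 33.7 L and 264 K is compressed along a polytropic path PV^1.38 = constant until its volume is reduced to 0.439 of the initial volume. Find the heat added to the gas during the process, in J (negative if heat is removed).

n = P₁V₁/(RT₁) = 472×33.7/(8.314×264) = 7.25 mol.
Polytropic n=1.38: T₂ = T₁(V₁/V₂)^(n−1) = 264×(2.28)^0.38 = 361 K; P₂ = P₁(V₁/V₂)^n = 1470 kPa.
W = (P₁V₁−P₂V₂)/(n−1) = (472×33.7−1470×14.8)/0.38 = -15400 J.
ΔU = nCvΔT = 7.25×33.3×(361−264) = 23400 J.
Q = ΔU + W = 7990 J.

7990 J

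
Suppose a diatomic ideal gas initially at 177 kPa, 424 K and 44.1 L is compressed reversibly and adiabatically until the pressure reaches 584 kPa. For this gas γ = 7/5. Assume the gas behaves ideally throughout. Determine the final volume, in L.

Adiabatic: T₂/T₁ = (P₂/P₁)^((γ−1)/γ) ⇒ T₂ = 424×(3.30)^0.286 = 596 K; V₂ = 18.8 L.

18.8 L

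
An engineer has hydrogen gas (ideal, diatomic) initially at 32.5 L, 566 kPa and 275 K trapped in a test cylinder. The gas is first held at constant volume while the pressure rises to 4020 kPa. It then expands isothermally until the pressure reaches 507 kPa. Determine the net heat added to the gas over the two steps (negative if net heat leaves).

551000 J

n = P₁V₁/(RT₁) = 566×32.5/(8.314×275) = 8.05 mol.
Step 1 — Isochoric: V stays 32.5 L; P/T = const ⇒ T₂ = 1950 K, P₂ = 4020 kPa.
W = 0 (no volume change).
ΔU = nCvΔT = 8.05×20.8×(1950−275) = 281000 J.
Q = ΔU = 281000 J.
State after step 1: P = 4020 kPa, V = 32.5 L, T = 1950 K.
Step 2 — Isothermal: T stays 1950 K; PV = const ⇒ V₂ = 258 L, P₂ = 507 kPa.
ΔU = 0 (ideal gas, T constant).
W = nRT ln(V₂/V₁) = 8.05×8.314×1950×ln(7.93) = 271000 J.
Q = ΔU + W = 271000 J.
Net over both steps: W = 271000 J, Q = 551000 J, ΔU = 281000 J.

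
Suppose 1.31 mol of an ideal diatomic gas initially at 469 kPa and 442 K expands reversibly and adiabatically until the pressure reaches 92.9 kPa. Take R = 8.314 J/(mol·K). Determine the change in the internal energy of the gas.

-4460 J

V₁ = nRT₁/P₁ = 1.31×8.314×442/469 = 10.3 L.
Adiabatic: T₂/T₁ = (P₂/P₁)^((γ−1)/γ) ⇒ T₂ = 442×(0.198)^0.286 = 278 K; V₂ = 32.6 L.
For an ideal gas ΔU = nCvΔT with Cv = (5/2)R = 20.8 J/(mol·K).
ΔU = 1.31×20.8×(278−442) = -4460 J.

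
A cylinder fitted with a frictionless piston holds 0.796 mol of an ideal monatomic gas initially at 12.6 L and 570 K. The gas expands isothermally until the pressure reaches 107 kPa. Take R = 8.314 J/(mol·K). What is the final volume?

P₁ = nRT₁/V₁ = 0.796×8.314×570/12.6 = 299 kPa.
Isothermal: T stays 570 K; PV = const ⇒ V₂ = 35.3 L, P₂ = 107 kPa.

35.3 L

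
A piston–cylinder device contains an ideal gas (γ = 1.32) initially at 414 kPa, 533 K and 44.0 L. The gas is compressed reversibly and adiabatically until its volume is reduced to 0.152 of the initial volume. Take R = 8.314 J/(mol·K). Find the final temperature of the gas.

974 K

Adiabatic: TV^(γ−1) = const ⇒ T₂ = 533×(6.58)^0.320 = 974 K; PV^γ = const ⇒ P₂ = 4980 kPa.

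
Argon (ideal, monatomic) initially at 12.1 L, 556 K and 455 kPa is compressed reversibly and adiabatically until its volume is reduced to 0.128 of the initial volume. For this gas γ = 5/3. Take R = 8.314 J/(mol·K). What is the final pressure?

14000 kPa

Adiabatic: TV^(γ−1) = const ⇒ T₂ = 556×(7.81)^0.667 = 2190 K; PV^γ = const ⇒ P₂ = 14000 kPa.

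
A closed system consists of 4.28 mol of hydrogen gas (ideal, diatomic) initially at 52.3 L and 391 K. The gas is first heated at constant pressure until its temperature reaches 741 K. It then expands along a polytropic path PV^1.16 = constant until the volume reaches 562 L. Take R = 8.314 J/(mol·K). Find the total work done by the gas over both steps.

P₁ = nRT₁/V₁ = 4.28×8.314×391/52.3 = 266 kPa.
Step 1 — Isobaric: P stays 266 kPa; V/T = const ⇒ T₂ = 741 K, V₂ = 99.1 L.
W = PΔV = 266×(99.1−52.3) kPa·L = 12500 J.
ΔU = nCvΔT = 4.28×20.8×(741−391) = 31100 J.
Q = ΔU + W = nCpΔT = 43600 J.
State after step 1: P = 266 kPa, V = 99.1 L, T = 741 K.
Step 2 — Polytropic n=1.16: T₂ = T₁(V₁/V₂)^(n−1) = 741×(0.176)^0.16 = 561 K; P₂ = P₁(V₁/V₂)^n = 35.5 kPa.
W = (P₁V₁−P₂V₂)/(n−1) = (266×99.1−35.5×562)/0.16 = 40000 J.
ΔU = nCvΔT = 4.28×20.8×(561−741) = -16000 J.
Q = ΔU + W = 24000 J.
Net over both steps: W = 52400 J, Q = 67600 J, ΔU = 15200 J.

52400 J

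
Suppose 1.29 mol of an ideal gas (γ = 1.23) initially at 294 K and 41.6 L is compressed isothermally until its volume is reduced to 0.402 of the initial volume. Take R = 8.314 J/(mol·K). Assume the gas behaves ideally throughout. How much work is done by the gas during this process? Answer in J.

-2870 J

P₁ = nRT₁/V₁ = 1.29×8.314×294/41.6 = 75.8 kPa.
Isothermal: T stays 294 K; PV = const ⇒ V₂ = 16.7 L, P₂ = 189 kPa.
W = nRT ln(V₂/V₁) = 1.29×8.314×294×ln(0.402) = -2870 J.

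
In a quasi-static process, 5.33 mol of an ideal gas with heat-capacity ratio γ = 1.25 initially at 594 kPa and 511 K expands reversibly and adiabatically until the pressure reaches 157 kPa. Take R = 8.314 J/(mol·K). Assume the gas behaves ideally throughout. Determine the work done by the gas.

21200 J

V₁ = nRT₁/P₁ = 5.33×8.314×511/594 = 38.1 L.
Adiabatic: T₂/T₁ = (P₂/P₁)^((γ−1)/γ) ⇒ T₂ = 511×(0.264)^0.200 = 392 K; V₂ = 111 L.
ΔU = nCvΔT = 5.33×33.3×(392−511) = -21200 J.
Q = 0 for an adiabatic process, so W = −ΔU = 21200 J.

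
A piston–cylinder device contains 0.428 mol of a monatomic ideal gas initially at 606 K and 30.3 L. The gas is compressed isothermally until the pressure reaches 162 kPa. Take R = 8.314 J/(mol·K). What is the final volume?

13.3 L

P₁ = nRT₁/V₁ = 0.428×8.314×606/30.3 = 71.2 kPa.
Isothermal: T stays 606 K; PV = const ⇒ V₂ = 13.3 L, P₂ = 162 kPa.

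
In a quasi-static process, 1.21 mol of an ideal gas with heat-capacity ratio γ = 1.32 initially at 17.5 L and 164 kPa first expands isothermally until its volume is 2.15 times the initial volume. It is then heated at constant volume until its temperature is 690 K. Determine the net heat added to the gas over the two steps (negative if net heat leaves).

T₁ = P₁V₁/(nR) = 164×17.5/(1.21×8.314) = 285 K.
Step 1 — Isothermal: T stays 285 K; PV = const ⇒ V₂ = 37.6 L, P₂ = 76.3 kPa.
ΔU = 0 (ideal gas, T constant).
W = nRT ln(V₂/V₁) = 1.21×8.314×285×ln(2.15) = 2200 J.
Q = ΔU + W = 2200 J.
State after step 1: P = 76.3 kPa, V = 37.6 L, T = 285 K.
Step 2 — Isochoric: V stays 37.6 L; P/T = const ⇒ T₂ = 690 K, P₂ = 184 kPa.
W = 0 (no volume change).
ΔU = nCvΔT = 1.21×26.0×(690−285) = 12700 J.
Q = ΔU = 12700 J.
Net over both steps: W = 2200 J, Q = 14900 J, ΔU = 12700 J.

14900 J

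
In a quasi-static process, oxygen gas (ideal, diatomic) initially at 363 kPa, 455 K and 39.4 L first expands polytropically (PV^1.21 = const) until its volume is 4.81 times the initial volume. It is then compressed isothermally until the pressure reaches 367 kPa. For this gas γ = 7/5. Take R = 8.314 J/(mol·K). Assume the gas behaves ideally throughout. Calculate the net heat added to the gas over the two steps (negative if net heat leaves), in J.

-10600 J

n = P₁V₁/(RT₁) = 363×39.4/(8.314×455) = 3.78 mol.
Step 1 — Polytropic n=1.21: T₂ = T₁(V₁/V₂)^(n−1) = 455×(0.208)^0.21 = 327 K; P₂ = P₁(V₁/V₂)^n = 54.3 kPa.
W = (P₁V₁−P₂V₂)/(n−1) = (363×39.4−54.3×190)/0.21 = 19100 J.
ΔU = nCvΔT = 3.78×20.8×(327−455) = -10000 J.
Q = ΔU + W = 9090 J.
State after step 1: P = 54.3 kPa, V = 190 L, T = 327 K.
Step 2 — Isothermal: T stays 327 K; PV = const ⇒ V₂ = 28.0 L, P₂ = 367 kPa.
ΔU = 0 (ideal gas, T constant).
W = nRT ln(V₂/V₁) = 3.78×8.314×327×ln(0.148) = -19700 J.
Q = ΔU + W = -19700 J.
Net over both steps: W = -522 J, Q = -10600 J, ΔU = -10000 J.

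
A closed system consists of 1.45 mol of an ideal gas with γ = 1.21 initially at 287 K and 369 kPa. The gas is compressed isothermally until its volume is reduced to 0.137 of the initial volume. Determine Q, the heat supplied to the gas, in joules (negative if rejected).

-6880 J

V₁ = nRT₁/P₁ = 1.45×8.314×287/369 = 9.38 L.
Isothermal: T stays 287 K; PV = const ⇒ V₂ = 1.28 L, P₂ = 2690 kPa.
ΔU = 0 (ideal gas, T constant).
W = nRT ln(V₂/V₁) = 1.45×8.314×287×ln(0.137) = -6880 J.
Q = ΔU + W = -6880 J.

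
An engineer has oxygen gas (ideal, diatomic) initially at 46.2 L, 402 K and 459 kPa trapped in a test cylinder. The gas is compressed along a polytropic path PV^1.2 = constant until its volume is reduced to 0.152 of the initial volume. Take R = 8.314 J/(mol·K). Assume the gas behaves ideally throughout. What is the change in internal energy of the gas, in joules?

24300 J

n = P₁V₁/(RT₁) = 459×46.2/(8.314×402) = 6.34 mol.
Polytropic n=1.2: T₂ = T₁(V₁/V₂)^(n−1) = 402×(6.58)^0.20 = 586 K; P₂ = P₁(V₁/V₂)^n = 4400 kPa.
For an ideal gas ΔU = nCvΔT with Cv = (5/2)R = 20.8 J/(mol·K).
ΔU = 6.34×20.8×(586−402) = 24300 J.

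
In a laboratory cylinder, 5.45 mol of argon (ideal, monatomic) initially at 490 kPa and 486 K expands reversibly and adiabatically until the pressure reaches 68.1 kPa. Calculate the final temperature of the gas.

V₁ = nRT₁/P₁ = 5.45×8.314×486/490 = 44.9 L.
Adiabatic: T₂/T₁ = (P₂/P₁)^((γ−1)/γ) ⇒ T₂ = 486×(0.139)^0.400 = 221 K; V₂ = 147 L.

221 K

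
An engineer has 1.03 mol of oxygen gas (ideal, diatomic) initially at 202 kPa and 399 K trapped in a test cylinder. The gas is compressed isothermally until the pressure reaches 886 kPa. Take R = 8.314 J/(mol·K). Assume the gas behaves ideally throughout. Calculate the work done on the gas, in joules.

5050 J

V₁ = nRT₁/P₁ = 1.03×8.314×399/202 = 16.9 L.
Isothermal: T stays 399 K; PV = const ⇒ V₂ = 3.86 L, P₂ = 886 kPa.
W = nRT ln(V₂/V₁) = 1.03×8.314×399×ln(0.228) = -5050 J.
Work done on the gas = −W_by = 5050 J.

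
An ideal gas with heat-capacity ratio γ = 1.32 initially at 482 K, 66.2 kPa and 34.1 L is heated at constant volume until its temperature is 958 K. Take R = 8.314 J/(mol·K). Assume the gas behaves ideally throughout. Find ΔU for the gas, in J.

6970 J

n = P₁V₁/(RT₁) = 66.2×34.1/(8.314×482) = 0.563 mol.
Isochoric: V stays 34.1 L; P/T = const ⇒ T₂ = 958 K, P₂ = 132 kPa.
For an ideal gas ΔU = nCvΔT with Cv = R/(γ−1) = 26.0 J/(mol·K).
ΔU = 0.563×26.0×(958−482) = 6970 J.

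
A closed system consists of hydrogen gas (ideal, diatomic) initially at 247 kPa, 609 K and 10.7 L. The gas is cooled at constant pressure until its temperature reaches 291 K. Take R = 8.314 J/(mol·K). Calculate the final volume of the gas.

5.11 L

Isobaric: P stays 247 kPa; V/T = const ⇒ T₂ = 291 K, V₂ = 5.11 L.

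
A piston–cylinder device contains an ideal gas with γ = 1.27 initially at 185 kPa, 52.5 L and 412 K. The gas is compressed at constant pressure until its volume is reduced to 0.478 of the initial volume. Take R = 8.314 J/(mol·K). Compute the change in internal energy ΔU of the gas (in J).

n = P₁V₁/(RT₁) = 185×52.5/(8.314×412) = 2.84 mol.
Isobaric: P stays 185 kPa; V/T = const ⇒ T₂ = 197 K, V₂ = 25.1 L.
For an ideal gas ΔU = nCvΔT with Cv = R/(γ−1) = 30.8 J/(mol·K).
ΔU = 2.84×30.8×(197−412) = -18800 J.

-18800 J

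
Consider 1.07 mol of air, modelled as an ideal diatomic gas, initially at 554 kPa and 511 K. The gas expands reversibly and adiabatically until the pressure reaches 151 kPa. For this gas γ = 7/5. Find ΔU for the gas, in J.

-3530 J

V₁ = nRT₁/P₁ = 1.07×8.314×511/554 = 8.21 L.
Adiabatic: T₂/T₁ = (P₂/P₁)^((γ−1)/γ) ⇒ T₂ = 511×(0.273)^0.286 = 352 K; V₂ = 20.8 L.
For an ideal gas ΔU = nCvΔT with Cv = (5/2)R = 20.8 J/(mol·K).
ΔU = 1.07×20.8×(352−511) = -3530 J.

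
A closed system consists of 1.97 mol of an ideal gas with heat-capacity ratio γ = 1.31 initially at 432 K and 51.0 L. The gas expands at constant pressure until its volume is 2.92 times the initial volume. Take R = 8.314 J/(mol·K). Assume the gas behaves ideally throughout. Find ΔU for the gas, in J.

43800 J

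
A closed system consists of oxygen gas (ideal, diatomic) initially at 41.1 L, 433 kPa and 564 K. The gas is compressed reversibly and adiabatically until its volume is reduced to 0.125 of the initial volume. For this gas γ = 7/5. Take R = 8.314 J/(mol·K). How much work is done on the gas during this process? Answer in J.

57700 J

n = P₁V₁/(RT₁) = 433×41.1/(8.314×564) = 3.80 mol.
Adiabatic: TV^(γ−1) = const ⇒ T₂ = 564×(8.00)^0.400 = 1300 K; PV^γ = const ⇒ P₂ = 7960 kPa.
ΔU = nCvΔT = 3.80×20.8×(1300−564) = 57700 J.
Q = 0 for an adiabatic process, so W = −ΔU = -57700 J.
Work done on the gas = −W_by = 57700 J.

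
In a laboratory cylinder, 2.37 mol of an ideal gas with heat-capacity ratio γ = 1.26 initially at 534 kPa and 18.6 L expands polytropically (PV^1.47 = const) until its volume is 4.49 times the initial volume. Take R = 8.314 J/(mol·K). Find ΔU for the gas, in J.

T₁ = P₁V₁/(nR) = 534×18.6/(2.37×8.314) = 504 K.
Polytropic n=1.47: T₂ = T₁(V₁/V₂)^(n−1) = 504×(0.223)^0.47 = 249 K; P₂ = P₁(V₁/V₂)^n = 58.7 kPa.
For an ideal gas ΔU = nCvΔT with Cv = R/(γ−1) = 32.0 J/(mol·K).
ΔU = 2.37×32.0×(249−504) = -19300 J.

-19300 J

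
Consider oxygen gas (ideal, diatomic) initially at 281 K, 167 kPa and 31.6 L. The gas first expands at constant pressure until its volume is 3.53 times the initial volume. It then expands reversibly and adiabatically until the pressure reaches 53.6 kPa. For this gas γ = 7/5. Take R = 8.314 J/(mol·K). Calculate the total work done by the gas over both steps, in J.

n = P₁V₁/(RT₁) = 167×31.6/(8.314×281) = 2.26 mol.
Step 1 — Isobaric: P stays 167 kPa; V/T = const ⇒ T₂ = 992 K, V₂ = 112 L.
W = PΔV = 167×(112−31.6) kPa·L = 13400 J.
ΔU = nCvΔT = 2.26×20.8×(992−281) = 33400 J.
Q = ΔU + W = nCpΔT = 46700 J.
State after step 1: P = 167 kPa, V = 112 L, T = 992 K.
Step 2 — Adiabatic: T₂/T₁ = (P₂/P₁)^((γ−1)/γ) ⇒ T₂ = 992×(0.321)^0.286 = 717 K; V₂ = 251 L.
ΔU = nCvΔT = 2.26×20.8×(717−992) = -12900 J.
Q = 0 for an adiabatic process, so W = −ΔU = 12900 J.
Net over both steps: W = 26300 J, Q = 46700 J, ΔU = 20500 J.

26300 J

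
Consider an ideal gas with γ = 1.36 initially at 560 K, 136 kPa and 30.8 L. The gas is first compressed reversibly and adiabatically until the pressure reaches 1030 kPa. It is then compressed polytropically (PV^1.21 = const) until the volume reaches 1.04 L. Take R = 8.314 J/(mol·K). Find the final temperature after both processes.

1430 K

n = P₁V₁/(RT₁) = 136×30.8/(8.314×560) = 0.900 mol.
Step 1 — Adiabatic: T₂/T₁ = (P₂/P₁)^((γ−1)/γ) ⇒ T₂ = 560×(7.57)^0.265 = 957 K; V₂ = 6.95 L.
ΔU = nCvΔT = 0.900×23.1×(957−560) = 8250 J.
Q = 0 for an adiabatic process, so W = −ΔU = -8250 J.
State after step 1: P = 1030 kPa, V = 6.95 L, T = 957 K.
Step 2 — Polytropic n=1.21: T₂ = T₁(V₁/V₂)^(n−1) = 957×(6.68)^0.21 = 1430 K; P₂ = P₁(V₁/V₂)^n = 10300 kPa.
W = (P₁V₁−P₂V₂)/(n−1) = (1030×6.95−10300×1.04)/0.21 = -16700 J.
ΔU = nCvΔT = 0.900×23.1×(1430−957) = 9750 J.
Q = ΔU + W = -6960 J.
Net over both steps: W = -25000 J, Q = -6960 J, ΔU = 18000 J.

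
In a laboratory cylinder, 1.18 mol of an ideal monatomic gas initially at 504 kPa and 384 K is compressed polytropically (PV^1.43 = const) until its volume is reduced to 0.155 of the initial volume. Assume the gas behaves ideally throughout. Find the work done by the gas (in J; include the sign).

-10800 J

V₁ = nRT₁/P₁ = 1.18×8.314×384/504 = 7.47 L.
Polytropic n=1.43: T₂ = T₁(V₁/V₂)^(n−1) = 384×(6.45)^0.43 = 856 K; P₂ = P₁(V₁/V₂)^n = 7250 kPa.
W = (P₁V₁−P₂V₂)/(n−1) = (504×7.47−7250×1.16)/0.43 = -10800 J.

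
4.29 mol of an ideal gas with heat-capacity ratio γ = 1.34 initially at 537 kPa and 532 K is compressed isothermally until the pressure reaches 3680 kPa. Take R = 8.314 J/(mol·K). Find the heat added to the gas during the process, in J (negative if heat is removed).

-36500 J

V₁ = nRT₁/P₁ = 4.29×8.314×532/537 = 35.3 L.
Isothermal: T stays 532 K; PV = const ⇒ V₂ = 5.16 L, P₂ = 3680 kPa.
ΔU = 0 (ideal gas, T constant).
W = nRT ln(V₂/V₁) = 4.29×8.314×532×ln(0.146) = -36500 J.
Q = ΔU + W = -36500 J.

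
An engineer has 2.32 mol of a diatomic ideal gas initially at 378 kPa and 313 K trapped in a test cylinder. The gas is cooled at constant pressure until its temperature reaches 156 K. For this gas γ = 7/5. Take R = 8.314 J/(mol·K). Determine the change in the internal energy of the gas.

V₁ = nRT₁/P₁ = 2.32×8.314×313/378 = 16.0 L.
Isobaric: P stays 378 kPa; V/T = const ⇒ T₂ = 156 K, V₂ = 7.96 L.
For an ideal gas ΔU = nCvΔT with Cv = (5/2)R = 20.8 J/(mol·K).
ΔU = 2.32×20.8×(156−313) = -7570 J.

-7570 J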